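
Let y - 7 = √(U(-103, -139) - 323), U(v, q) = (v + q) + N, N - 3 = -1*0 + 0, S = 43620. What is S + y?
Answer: 43627 + I*√562 ≈ 43627.0 + 23.707*I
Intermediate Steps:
N = 3 (N = 3 + (-1*0 + 0) = 3 + (0 + 0) = 3 + 0 = 3)
U(v, q) = 3 + q + v (U(v, q) = (v + q) + 3 = (q + v) + 3 = 3 + q + v)
y = 7 + I*√562 (y = 7 + √((3 - 139 - 103) - 323) = 7 + √(-239 - 323) = 7 + √(-562) = 7 + I*√562 ≈ 7.0 + 23.707*I)
S + y = 43620 + (7 + I*√562) = 43627 + I*√562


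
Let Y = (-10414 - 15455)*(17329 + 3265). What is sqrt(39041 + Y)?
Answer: I*sqrt(532707145) ≈ 23080.0*I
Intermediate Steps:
Y = -532746186 (Y = -25869*20594 = -532746186)
sqrt(39041 + Y) = sqrt(39041 - 532746186) = sqrt(-532707145) = I*sqrt(532707145)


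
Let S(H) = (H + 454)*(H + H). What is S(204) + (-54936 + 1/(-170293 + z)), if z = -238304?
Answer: 87246900215/408597 ≈ 2.1353e+5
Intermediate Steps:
S(H) = 2*H*(454 + H) (S(H) = (454 + H)*(2*H) = 2*H*(454 + H))
S(204) + (-54936 + 1/(-170293 + z)) = 2*204*(454 + 204) + (-54936 + 1/(-170293 - 238304)) = 2*204*658 + (-54936 + 1/(-408597)) = 268464 + (-54936 - 1/408597) = 268464 - 22446684793/408597 = 87246900215/408597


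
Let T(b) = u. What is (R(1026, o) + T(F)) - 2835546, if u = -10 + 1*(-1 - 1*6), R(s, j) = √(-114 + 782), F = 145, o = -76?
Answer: -2835563 + 2*√167 ≈ -2.8355e+6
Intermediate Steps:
R(s, j) = 2*√167 (R(s, j) = √668 = 2*√167)
u = -17 (u = -10 + 1*(-1 - 6) = -10 + 1*(-7) = -10 - 7 = -17)
T(b) = -17
(R(1026, o) + T(F)) - 2835546 = (2*√167 - 17) - 2835546 = (-17 + 2*√167) - 2835546 = -2835563 + 2*√167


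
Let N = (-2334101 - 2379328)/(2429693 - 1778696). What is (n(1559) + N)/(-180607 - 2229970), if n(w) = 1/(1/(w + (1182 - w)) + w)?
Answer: 2894949987859/963923500273200597 ≈ 3.0033e-6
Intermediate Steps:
N = -1571143/216999 (N = -4713429/650997 = -4713429*1/650997 = -1571143/216999 ≈ -7.2403)
n(w) = 1/(1/1182 + w)
(n(1559) + N)/(-180607 - 2229970) = (1182/(1 + 1182*1559) - 1571143/216999)/(-180607 - 2229970) = (1182/(1 + 1842738) - 1571143/216999)/(-2410577) = (1182/1842739 - 1571143/216999)*(-1/2410577) = -2894949987859/399872520261*(-1/2410577) = 2894949987859/963923500273200597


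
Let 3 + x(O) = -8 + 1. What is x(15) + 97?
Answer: 87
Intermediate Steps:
x(O) = -10 (x(O) = -3 + (-8 + 1) = -3 - 7 = -10)
x(15) + 97 = -10 + 97 = 87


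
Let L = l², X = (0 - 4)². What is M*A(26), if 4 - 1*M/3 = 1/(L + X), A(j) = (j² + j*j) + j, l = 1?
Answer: 276978/17 ≈ 16293.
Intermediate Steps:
X = 16 (X = (-4)² = 16)
A(j) = j + 2*j² (A(j) = (j² + j²) + j = 2*j² + j = j + 2*j²)
L = 1 (L = 1² = 1)
M = 201/17 (M = 12 - 3/(1 + 16) = 12 - 3/17 = 201/17 ≈ 11.824)
M*A(26) = 201*(26*(1 + 2*26))/17 = 201*(26*(1 + 52))/17 = 201*(26*53)/17 = (201/17)*1378 = 276978/17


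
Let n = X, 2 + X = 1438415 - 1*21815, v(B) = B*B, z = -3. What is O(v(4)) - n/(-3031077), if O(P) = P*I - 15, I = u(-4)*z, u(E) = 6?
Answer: -916999733/3031077 ≈ -302.53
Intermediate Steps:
v(B) = B²
X = 1416598 (X = -2 + (1438415 - 1*21815) = -2 + (1438415 - 21815) = -2 + 1416600 = 1416598)
n = 1416598
I = -18 (I = 6*(-3) = -18)
O(P) = -15 - 18*P (O(P) = P*(-18) - 15 = -18*P - 15 = -15 - 18*P)
O(v(4)) - n/(-3031077) = (-15 - 18*4²) - 1416598/(-3031077) = (-15 - 18*16) - 1416598*(-1)/3031077 = (-15 - 288) - 1*(-1416598/3031077) = -303 + 1416598/3031077 = -916999733/3031077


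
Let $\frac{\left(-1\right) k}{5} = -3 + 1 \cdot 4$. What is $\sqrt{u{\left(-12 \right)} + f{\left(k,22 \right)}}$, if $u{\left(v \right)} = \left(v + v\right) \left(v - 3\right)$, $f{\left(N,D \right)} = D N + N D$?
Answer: $2 \sqrt{35} \approx 11.832$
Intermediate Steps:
$k = -5$ ($k = - 5 \left(-3 + 1 \cdot 4\right) = - 5 \left(-3 + 4\right) = \left(-5\right) 1 = -5$)
$f{\left(N,D \right)} = 2 D N$ ($f{\left(N,D \right)} = D N + D N = 2 D N$)
$u{\left(v \right)} = 2 v \left(-3 + v\right)$
$\sqrt{u{\left(-12 \right)} + f{\left(k,22 \right)}} = \sqrt{2 \left(-12\right) \left(-3 - 12\right) + 2 \cdot 22 \left(-5\right)} = \sqrt{2 \left(-12\right) \left(-15\right) - 220} = \sqrt{360 - 220} = \sqrt{140} = 2 \sqrt{35}$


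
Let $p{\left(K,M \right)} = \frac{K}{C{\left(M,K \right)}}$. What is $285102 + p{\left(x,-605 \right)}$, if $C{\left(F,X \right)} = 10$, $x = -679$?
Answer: $\frac{2850341}{10} \approx 2.8503 \cdot 10^{5}$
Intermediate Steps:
$p{\left(K,M \right)} = \frac{K}{10}$
$285102 + p{\left(x,-605 \right)} = 285102 + \frac{1}{10} \left(-679\right) = 285102 - \frac{679}{10} = \frac{2850341}{10}$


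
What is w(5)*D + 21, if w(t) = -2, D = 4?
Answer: 13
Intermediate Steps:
w(5)*D + 21 = -2*4 + 21 = -8 + 21 = 13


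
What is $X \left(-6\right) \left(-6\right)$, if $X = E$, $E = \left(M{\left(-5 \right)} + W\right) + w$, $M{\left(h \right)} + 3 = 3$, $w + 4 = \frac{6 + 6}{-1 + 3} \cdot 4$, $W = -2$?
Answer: $648$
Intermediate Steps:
$w = 20$ ($w = -4 + \frac{6 + 6}{-1 + 3} \cdot 4 = -4 + \frac{12}{2} \cdot 4 = -4 + 12 \cdot \frac{1}{2} \cdot 4 = -4 + 6 \cdot 4 = -4 + 24 = 20$)
$M{\left(h \right)} = 0$ ($M{\left(h \right)} = -3 + 3 = 0$)
$E = 18$ ($E = \left(0 - 2\right) + 20 = -2 + 20 = 18$)
$X = 18$
$X \left(-6\right) \left(-6\right) = 18 \left(-6\right) \left(-6\right) = \left(-108\right) \left(-6\right) = 648$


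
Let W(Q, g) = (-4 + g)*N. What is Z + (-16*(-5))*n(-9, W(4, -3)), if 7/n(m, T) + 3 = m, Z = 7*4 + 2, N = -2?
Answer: -50/3 ≈ -16.667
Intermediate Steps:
Z = 30 (Z = 28 + 2 = 30)
W(Q, g) = 8 - 2*g (W(Q, g) = (-4 + g)*(-2) = 8 - 2*g)
n(m, T) = 7/(-3 + m)
Z + (-16*(-5))*n(-9, W(4, -3)) = 30 + (-16*(-5))*(7/(-3 - 9)) = 30 + 80*(7/(-12)) = 30 + 80*(7*(-1/12)) = 30 + 80*(-7/12) = 30 - 140/3 = -50/3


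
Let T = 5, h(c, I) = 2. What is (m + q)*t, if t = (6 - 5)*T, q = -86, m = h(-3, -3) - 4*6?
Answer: -540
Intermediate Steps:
m = -22 (m = 2 - 4*6 = 2 - 24 = -22)
t = 5 (t = (6 - 5)*5 = 1*5 = 5)
(m + q)*t = (-22 - 86)*5 = -108*5 = -540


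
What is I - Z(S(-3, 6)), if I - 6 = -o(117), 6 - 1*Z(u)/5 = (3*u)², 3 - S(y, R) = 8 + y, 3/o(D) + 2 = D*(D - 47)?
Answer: 1277325/8188 ≈ 156.00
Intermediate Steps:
o(D) = 3/(-2 + D*(-47 + D)) (o(D) = 3/(-2 + D*(D - 47)) = 3/(-2 + D*(-47 + D)))
S(y, R) = -5 - y (S(y, R) = 3 - (8 + y) = 3 + (-8 - y) = -5 - y)
Z(u) = 30 - 45*u² (Z(u) = 30 - 5*9*u² = 30 - 45*u²)
I = 49125/8188 (I = 6 - 3/(-2 + 117² - 47*117) = 6 - 3/(-2 + 13689 - 5499) = 6 - 3/8188 = 49125/8188 ≈ 5.9996)
I - Z(S(-3, 6)) = 49125/8188 - (30 - 45*(-5 - 1*(-3))²) = 49125/8188 - (30 - 45*(-5 + 3)²) = 49125/8188 - (30 - 45*(-2)²) = 49125/8188 - (30 - 45*4) = 49125/8188 - (30 - 180) = 49125/8188 - 1*(-150) = 49125/8188 + 150 = 1277325/8188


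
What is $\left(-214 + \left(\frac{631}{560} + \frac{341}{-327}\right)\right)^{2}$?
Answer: $\frac{1534469322323809}{33532934400} \approx 45760.0$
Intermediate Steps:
$\left(-214 + \left(\frac{631}{560} + \frac{341}{-327}\right)\right)^{2} = \left(-214 + \left(631 \cdot \frac{1}{560} + 341 \left(- \frac{1}{327}\right)\right)\right)^{2} = \left(-214 + \left(\frac{631}{560} - \frac{341}{327}\right)\right)^{2} = \left(-214 + \frac{15377}{183120}\right)^{2} = \left(- \frac{39172303}{183120}\right)^{2} = \frac{1534469322323809}{33532934400}$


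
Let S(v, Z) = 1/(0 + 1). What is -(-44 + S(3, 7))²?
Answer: -1849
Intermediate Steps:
S(v, Z) = 1 (S(v, Z) = 1/1 = 1)
-(-44 + S(3, 7))² = -(-44 + 1)² = -1*(-43)² = -1*1849 = -1849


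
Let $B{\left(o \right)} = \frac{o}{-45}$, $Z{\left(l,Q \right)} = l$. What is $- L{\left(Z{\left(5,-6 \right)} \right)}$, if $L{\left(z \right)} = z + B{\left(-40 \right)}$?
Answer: $- \frac{53}{9} \approx -5.8889$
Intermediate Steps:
$B{\left(o \right)} = - \frac{o}{45}$ ($B{\left(o \right)} = o \left(- \frac{1}{45}\right) = - \frac{o}{45}$)
$L{\left(z \right)} = \frac{8}{9} + z$ ($L{\left(z \right)} = z - - \frac{8}{9} = z + \frac{8}{9} = \frac{8}{9} + z$)
$- L{\left(Z{\left(5,-6 \right)} \right)} = - (\frac{8}{9} + 5) = \left(-1\right) \frac{53}{9} = - \frac{53}{9}$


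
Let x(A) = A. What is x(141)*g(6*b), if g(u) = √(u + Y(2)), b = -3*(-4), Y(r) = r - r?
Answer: 846*√2 ≈ 1196.4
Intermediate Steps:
Y(r) = 0
b = 12
g(u) = √u (g(u) = √(u + 0) = √u)
x(141)*g(6*b) = 141*√(6*12) = 141*√72 = 141*(6*√2) = 846*√2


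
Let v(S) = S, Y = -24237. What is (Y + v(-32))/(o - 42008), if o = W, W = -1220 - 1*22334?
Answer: 3467/9366 ≈ 0.37017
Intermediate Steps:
W = -23554 (W = -1220 - 22334 = -23554)
o = -23554
(Y + v(-32))/(o - 42008) = (-24237 - 32)/(-23554 - 42008) = -24269/(-65562) = -24269*(-1/65562) = 3467/9366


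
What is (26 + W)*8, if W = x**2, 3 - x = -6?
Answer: 856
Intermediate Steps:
x = 9 (x = 3 - 1*(-6) = 3 + 6 = 9)
W = 81 (W = 9**2 = 81)
(26 + W)*8 = (26 + 81)*8 = 107*8 = 856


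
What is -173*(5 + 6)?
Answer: -1903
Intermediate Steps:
-173*(5 + 6) = -173*11 = -1903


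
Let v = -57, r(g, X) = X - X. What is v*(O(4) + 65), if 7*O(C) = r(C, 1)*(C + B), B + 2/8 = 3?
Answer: -3705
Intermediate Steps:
r(g, X) = 0
B = 11/4 (B = -¼ + 3 = 11/4 ≈ 2.7500)
O(C) = 0 (O(C) = (0*(C + 11/4))/7 = (0*(11/4 + C))/7 = (⅐)*0 = 0)
v*(O(4) + 65) = -57*(0 + 65) = -57*65 = -3705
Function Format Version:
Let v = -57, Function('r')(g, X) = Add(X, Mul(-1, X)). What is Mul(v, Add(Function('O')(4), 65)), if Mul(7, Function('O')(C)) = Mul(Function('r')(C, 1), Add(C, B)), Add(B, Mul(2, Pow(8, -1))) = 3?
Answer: -3705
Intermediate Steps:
Function('r')(g, X) = 0
B = Rational(11, 4) (B = Add(Rational(-1, 4), 3) = Rational(11, 4) ≈ 2.7500)
Function('O')(C) = 0 (Function('O')(C) = Mul(Rational(1, 7), Mul(0, Add(C, Rational(11, 4)))) = Mul(Rational(1, 7), Mul(0, Add(Rational(11, 4), C))) = Mul(Rational(1, 7), 0) = 0)
Mul(v, Add(Function('O')(4), 65)) = Mul(-57, Add(0, 65)) = Mul(-57, 65) = -3705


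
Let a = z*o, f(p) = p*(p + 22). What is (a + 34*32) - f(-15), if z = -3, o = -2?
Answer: 1199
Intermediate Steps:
f(p) = p*(22 + p)
a = 6 (a = -3*(-2) = 6)
(a + 34*32) - f(-15) = (6 + 34*32) - (-15)*(22 - 15) = (6 + 1088) - (-15)*7 = 1094 - 1*(-105) = 1094 + 105 = 1199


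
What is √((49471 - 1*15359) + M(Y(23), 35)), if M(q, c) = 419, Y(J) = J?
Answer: √34531 ≈ 185.83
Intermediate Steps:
√((49471 - 1*15359) + M(Y(23), 35)) = √((49471 - 1*15359) + 419) = √((49471 - 15359) + 419) = √(34112 + 419) = √34531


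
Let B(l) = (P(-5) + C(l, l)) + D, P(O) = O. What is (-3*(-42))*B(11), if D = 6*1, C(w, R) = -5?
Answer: -504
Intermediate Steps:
D = 6
B(l) = -4 (B(l) = (-5 - 5) + 6 = -10 + 6 = -4)
(-3*(-42))*B(11) = -3*(-42)*(-4) = 126*(-4) = -504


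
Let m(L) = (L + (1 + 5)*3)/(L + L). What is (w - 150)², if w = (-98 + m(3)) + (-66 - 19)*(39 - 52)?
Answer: 2961841/4 ≈ 7.4046e+5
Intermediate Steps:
m(L) = (18 + L)/(2*L) (m(L) = (L + 6*3)/((2*L)) = (L + 18)*(1/(2*L)) = (18 + L)*(1/(2*L)) = (18 + L)/(2*L))
w = 2021/2 (w = (-98 + (½)*(18 + 3)/3) + (-66 - 19)*(39 - 52) = (-98 + (½)*(⅓)*21) - 85*(-13) = (-98 + 7/2) + 1105 = -189/2 + 1105 = 2021/2 ≈ 1010.5)
(w - 150)² = (2021/2 - 150)² = (1721/2)² = 2961841/4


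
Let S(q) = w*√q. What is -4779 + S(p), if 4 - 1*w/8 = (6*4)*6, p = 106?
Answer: -4779 - 1120*√106 ≈ -16310.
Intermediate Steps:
w = -1120 (w = 32 - 8*6*4*6 = 32 - 192*6 = 32 - 8*144 = 32 - 1152 = -1120)
S(q) = -1120*√q
-4779 + S(p) = -4779 - 1120*√106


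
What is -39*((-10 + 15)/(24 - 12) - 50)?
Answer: 7735/4 ≈ 1933.8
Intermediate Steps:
-39*((-10 + 15)/(24 - 12) - 50) = -39*(5/12 - 50) = -39*(-595/12) = 7735/4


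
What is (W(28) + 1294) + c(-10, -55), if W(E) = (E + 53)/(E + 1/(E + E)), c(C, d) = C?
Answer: 673044/523 ≈ 1286.9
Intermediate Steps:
W(E) = (53 + E)/(E + 1/(2*E))
(W(28) + 1294) + c(-10, -55) = (2*28*(53 + 28)/(1 + 2*28²) + 1294) - 10 = (2*28*81/(1 + 2*784) + 1294) - 10 = (2*28*81/(1 + 1568) + 1294) - 10 = (2*28*81/1569 + 1294) - 10 = (2*28*(1/1569)*81 + 1294) - 10 = (1512/523 + 1294) - 10 = 678274/523 - 10 = 673044/523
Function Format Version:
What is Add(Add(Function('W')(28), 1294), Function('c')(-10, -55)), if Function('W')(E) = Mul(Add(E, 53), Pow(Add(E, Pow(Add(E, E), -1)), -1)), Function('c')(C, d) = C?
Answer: Rational(673044, 523) ≈ 1286.9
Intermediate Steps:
Function('W')(E) = Mul(Pow(Add(E, Mul(Rational(1, 2), Pow(E, -1))), -1), Add(53, E)) (Function('W')(E) = Mul(Add(53, E), Pow(Add(E, Pow(Mul(2, E), -1)), -1)) = Mul(Add(53, E), Pow(Add(E, Mul(Rational(1, 2), Pow(E, -1))), -1)) = Mul(Pow(Add(E, Mul(Rational(1, 2), Pow(E, -1))), -1), Add(53, E)))
Add(Add(Function('W')(28), 1294), Function('c')(-10, -55)) = Add(Add(Mul(2, 28, Pow(Add(1, Mul(2, Pow(28, 2))), -1), Add(53, 28)), 1294), -10) = Add(Add(Mul(2, 28, Pow(Add(1, Mul(2, 784)), -1), 81), 1294), -10) = Add(Add(Mul(2, 28, Pow(Add(1, 1568), -1), 81), 1294), -10) = Add(Add(Mul(2, 28, Pow(1569, -1), 81), 1294), -10) = Add(Add(Mul(2, 28, Rational(1, 1569), 81), 1294), -10) = Add(Add(Rational(1512, 523), 1294), -10) = Add(Rational(678274, 523), -10) = Rational(673044, 523)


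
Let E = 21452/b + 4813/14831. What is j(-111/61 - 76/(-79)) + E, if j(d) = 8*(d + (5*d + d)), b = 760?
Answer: -264491404983/13579411910 ≈ -19.477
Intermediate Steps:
j(d) = 56*d (j(d) = 8*(d + 6*d) = 8*(7*d) = 56*d)
E = 80453123/2817890 (E = 21452/760 + 4813/14831 = 21452*(1/760) + 4813*(1/14831) = 5363/190 + 4813/14831 = 80453123/2817890 ≈ 28.551)
j(-111/61 - 76/(-79)) + E = 56*(-111/61 - 76/(-79)) + 80453123/2817890 = 56*(-111*1/61 - 76*(-1/79)) + 80453123/2817890 = 56*(-111/61 + 76/79) + 80453123/2817890 = 56*(-4133/4819) + 80453123/2817890 = -231448/4819 + 80453123/2817890 = -264491404983/13579411910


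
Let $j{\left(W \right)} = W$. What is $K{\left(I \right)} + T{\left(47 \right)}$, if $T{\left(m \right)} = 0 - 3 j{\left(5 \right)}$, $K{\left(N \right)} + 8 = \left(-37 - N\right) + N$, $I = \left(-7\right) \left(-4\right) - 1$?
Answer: $-60$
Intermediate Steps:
$I = 27$ ($I = 28 - 1 = 27$)
$K{\left(N \right)} = -45$ ($K{\left(N \right)} = -8 + \left(\left(-37 - N\right) + N\right) = -8 - 37 = -45$)
$T{\left(m \right)} = -15$ ($T{\left(m \right)} = 0 - 15 = -15$)
$K{\left(I \right)} + T{\left(47 \right)} = -45 - 15 = -60$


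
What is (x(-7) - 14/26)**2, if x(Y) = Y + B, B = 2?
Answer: 5184/169 ≈ 30.675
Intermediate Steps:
x(Y) = 2 + Y (x(Y) = Y + 2 = 2 + Y)
(x(-7) - 14/26)**2 = ((2 - 7) - 14/26)**2 = (-5 - 14*1/26)**2 = (-5 - 7/13)**2 = (-72/13)**2 = 5184/169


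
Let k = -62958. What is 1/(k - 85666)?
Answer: -1/148624 ≈ -6.7284e-6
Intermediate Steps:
1/(k - 85666) = 1/(-62958 - 85666) = 1/(-148624) = -1/148624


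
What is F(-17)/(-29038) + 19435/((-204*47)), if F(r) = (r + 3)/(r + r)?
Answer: -282178739/139208172 ≈ -2.0270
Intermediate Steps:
F(r) = (3 + r)/(2*r) (F(r) = (3 + r)/((2*r)) = (3 + r)*(1/(2*r)) = (3 + r)/(2*r))
F(-17)/(-29038) + 19435/((-204*47)) = ((1/2)*(3 - 17)/(-17))/(-29038) + 19435/((-204*47)) = ((1/2)*(-1/17)*(-14))*(-1/29038) + 19435/(-9588) = (7/17)*(-1/29038) + 19435*(-1/9588) = -7/493646 - 19435/9588 = -282178739/139208172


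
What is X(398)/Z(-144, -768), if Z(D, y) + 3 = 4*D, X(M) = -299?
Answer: 299/579 ≈ 0.51641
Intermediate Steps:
Z(D, y) = -3 + 4*D
X(398)/Z(-144, -768) = -299/(-3 + 4*(-144)) = -299/(-3 - 576) = -299/(-579) = -299*(-1/579) = 299/579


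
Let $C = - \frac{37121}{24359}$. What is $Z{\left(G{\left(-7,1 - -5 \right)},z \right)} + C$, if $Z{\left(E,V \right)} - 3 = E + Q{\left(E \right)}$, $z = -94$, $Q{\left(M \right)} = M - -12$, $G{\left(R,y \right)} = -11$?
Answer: $- \frac{207634}{24359} \approx -8.5239$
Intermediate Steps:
$Q{\left(M \right)} = 12 + M$ ($Q{\left(M \right)} = M + 12 = 12 + M$)
$C = - \frac{37121}{24359}$ ($C = \left(-37121\right) \frac{1}{24359} = - \frac{37121}{24359} \approx -1.5239$)
$Z{\left(E,V \right)} = 15 + 2 E$ ($Z{\left(E,V \right)} = 3 + \left(E + \left(12 + E\right)\right) = 3 + \left(12 + 2 E\right) = 15 + 2 E$)
$Z{\left(G{\left(-7,1 - -5 \right)},z \right)} + C = \left(15 + 2 \left(-11\right)\right) - \frac{37121}{24359} = \left(15 - 22\right) - \frac{37121}{24359} = -7 - \frac{37121}{24359} = - \frac{207634}{24359}$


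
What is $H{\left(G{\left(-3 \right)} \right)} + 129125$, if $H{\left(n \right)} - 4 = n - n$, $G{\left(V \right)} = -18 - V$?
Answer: $129129$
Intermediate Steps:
$H{\left(n \right)} = 4$ ($H{\left(n \right)} = 4 + \left(n - n\right) = 4 + 0 = 4$)
$H{\left(G{\left(-3 \right)} \right)} + 129125 = 4 + 129125 = 129129$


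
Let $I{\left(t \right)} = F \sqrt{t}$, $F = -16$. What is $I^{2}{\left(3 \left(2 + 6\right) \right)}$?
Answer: $6144$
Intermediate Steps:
$I{\left(t \right)} = - 16 \sqrt{t}$
$I^{2}{\left(3 \left(2 + 6\right) \right)} = \left(- 16 \sqrt{3 \left(2 + 6\right)}\right)^{2} = \left(- 16 \sqrt{3 \cdot 8}\right)^{2} = \left(- 16 \sqrt{24}\right)^{2} = \left(- 16 \cdot 2 \sqrt{6}\right)^{2} = \left(- 32 \sqrt{6}\right)^{2} = 6144$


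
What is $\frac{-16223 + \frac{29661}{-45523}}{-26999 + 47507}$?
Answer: $- \frac{369274645}{466792842} \approx -0.79109$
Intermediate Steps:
$\frac{-16223 + \frac{29661}{-45523}}{-26999 + 47507} = \frac{-16223 + 29661 \left(- \frac{1}{45523}\right)}{20508} = \left(-16223 - \frac{29661}{45523}\right) \frac{1}{20508} = \left(- \frac{738549290}{45523}\right) \frac{1}{20508} = - \frac{369274645}{466792842}$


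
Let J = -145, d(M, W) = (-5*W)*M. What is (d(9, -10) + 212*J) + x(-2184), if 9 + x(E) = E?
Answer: -32483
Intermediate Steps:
d(M, W) = -5*M*W
x(E) = -9 + E
(d(9, -10) + 212*J) + x(-2184) = (-5*9*(-10) + 212*(-145)) + (-9 - 2184) = (450 - 30740) - 2193 = -30290 - 2193 = -32483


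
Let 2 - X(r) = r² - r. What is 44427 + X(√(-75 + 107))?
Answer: 44397 + 4*√2 ≈ 44403.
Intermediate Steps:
X(r) = 2 + r - r² (X(r) = 2 - (r² - r) = 2 + (r - r²) = 2 + r - r²)
44427 + X(√(-75 + 107)) = 44427 + (2 + √(-75 + 107) - (√(-75 + 107))²) = 44427 + (2 + √32 - (√32)²) = 44427 + (2 + 4*√2 - (4*√2)²) = 44427 + (2 + 4*√2 - 1*32) = 44427 + (2 + 4*√2 - 32) = 44427 + (-30 + 4*√2) = 44397 + 4*√2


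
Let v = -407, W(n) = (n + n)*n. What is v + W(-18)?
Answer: 241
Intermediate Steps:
W(n) = 2*n² (W(n) = (2*n)*n = 2*n²)
v + W(-18) = -407 + 2*(-18)² = -407 + 2*324 = -407 + 648 = 241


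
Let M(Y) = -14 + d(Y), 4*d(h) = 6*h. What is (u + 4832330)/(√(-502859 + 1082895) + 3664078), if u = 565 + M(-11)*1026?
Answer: 1466120354413/1118788917504 - 800267*√145009/1118788917504 ≈ 1.3102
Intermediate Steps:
d(h) = 3*h/2 (d(h) = (6*h)/4 = 3*h/2)
M(Y) = -14 + 3*Y/2
u = -30728 (u = 565 + (-14 + (3/2)*(-11))*1026 = 565 + (-14 - 33/2)*1026 = 565 - 61/2*1026 = 565 - 31293 = -30728)
(u + 4832330)/(√(-502859 + 1082895) + 3664078) = (-30728 + 4832330)/(√(-502859 + 1082895) + 3664078) = 4801602/(√580036 + 3664078) = 4801602/(2*√145009 + 3664078) = 4801602/(3664078 + 2*√145009)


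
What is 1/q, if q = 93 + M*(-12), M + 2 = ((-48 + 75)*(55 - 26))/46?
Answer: -23/2007 ≈ -0.011460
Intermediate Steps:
M = 691/46 (M = -2 + ((-48 + 75)*(55 - 26))/46 = -2 + (27*29)*(1/46) = -2 + 783*(1/46) = -2 + 783/46 = 691/46 ≈ 15.022)
q = -2007/23 (q = 93 + (691/46)*(-12) = 93 - 4146/23 = -2007/23 ≈ -87.261)
1/q = 1/(-2007/23) = -23/2007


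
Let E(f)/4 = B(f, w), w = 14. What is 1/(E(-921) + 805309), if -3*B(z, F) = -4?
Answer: 3/2415943 ≈ 1.2418e-6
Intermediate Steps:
B(z, F) = 4/3 (B(z, F) = -⅓*(-4) = 4/3)
E(f) = 16/3 (E(f) = 4*(4/3) = 16/3)
1/(E(-921) + 805309) = 1/(16/3 + 805309) = 1/(2415943/3) = 3/2415943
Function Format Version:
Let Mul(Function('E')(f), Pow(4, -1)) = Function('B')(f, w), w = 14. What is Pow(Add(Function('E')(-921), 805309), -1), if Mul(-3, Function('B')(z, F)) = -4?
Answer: Rational(3, 2415943) ≈ 1.2418e-6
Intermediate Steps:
Function('B')(z, F) = Rational(4, 3) (Function('B')(z, F) = Mul(Rational(-1, 3), -4) = Rational(4, 3))
Function('E')(f) = Rational(16, 3) (Function('E')(f) = Mul(4, Rational(4, 3)) = Rational(16, 3))
Pow(Add(Function('E')(-921), 805309), -1) = Pow(Add(Rational(16, 3), 805309), -1) = Pow(Rational(2415943, 3), -1) = Rational(3, 2415943)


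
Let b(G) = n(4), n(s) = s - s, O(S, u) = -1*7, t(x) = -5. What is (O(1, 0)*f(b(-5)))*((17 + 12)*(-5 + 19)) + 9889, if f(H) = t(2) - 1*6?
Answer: 41151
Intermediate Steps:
O(S, u) = -7
n(s) = 0
b(G) = 0
f(H) = -11 (f(H) = -5 - 1*6 = -5 - 6 = -11)
(O(1, 0)*f(b(-5)))*((17 + 12)*(-5 + 19)) + 9889 = (-7*(-11))*((17 + 12)*(-5 + 19)) + 9889 = 77*(29*14) + 9889 = 77*406 + 9889 = 31262 + 9889 = 41151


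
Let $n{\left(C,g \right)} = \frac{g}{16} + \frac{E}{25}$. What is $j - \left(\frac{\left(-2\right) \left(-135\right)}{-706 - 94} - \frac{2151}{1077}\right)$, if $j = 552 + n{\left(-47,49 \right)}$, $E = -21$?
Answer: $\frac{4995101}{8975} \approx 556.56$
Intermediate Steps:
$n{\left(C,g \right)} = - \frac{21}{25} + \frac{g}{16}$ ($n{\left(C,g \right)} = \frac{g}{16} - \frac{21}{25} = - \frac{21}{25} + \frac{g}{16}$)
$j = \frac{221689}{400}$ ($j = 552 + \left(- \frac{21}{25} + \frac{1}{16} \cdot 49\right) = 552 + \left(- \frac{21}{25} + \frac{49}{16}\right) = 552 + \frac{889}{400} = \frac{221689}{400} \approx 554.22$)
$j - \left(\frac{\left(-2\right) \left(-135\right)}{-706 - 94} - \frac{2151}{1077}\right) = \frac{221689}{400} - \left(\frac{\left(-2\right) \left(-135\right)}{-706 - 94} - \frac{2151}{1077}\right) = \frac{221689}{400} - \left(\frac{270}{-706 - 94} - \frac{717}{359}\right) = \frac{221689}{400} - \left(\frac{270}{-800} - \frac{717}{359}\right) = \frac{221689}{400} - \left(270 \left(- \frac{1}{800}\right) - \frac{717}{359}\right) = \frac{221689}{400} - \left(- \frac{27}{80} - \frac{717}{359}\right) = \frac{221689}{400} - - \frac{67053}{28720} = \frac{221689}{400} + \frac{67053}{28720} = \frac{4995101}{8975}$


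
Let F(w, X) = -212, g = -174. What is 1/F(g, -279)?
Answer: -1/212 ≈ -0.0047170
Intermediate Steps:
1/F(g, -279) = 1/(-212) = -1/212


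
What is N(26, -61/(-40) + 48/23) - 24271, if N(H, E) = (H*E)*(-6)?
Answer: -5711927/230 ≈ -24834.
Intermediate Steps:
N(H, E) = -6*E*H (N(H, E) = (E*H)*(-6) = -6*E*H)
N(26, -61/(-40) + 48/23) - 24271 = -6*(-61/(-40) + 48/23)*26 - 24271 = -6*(-61*(-1/40) + 48*(1/23))*26 - 24271 = -6*(61/40 + 48/23)*26 - 24271 = -6*3323/920*26 - 24271 = -129597/230 - 24271 = -5711927/230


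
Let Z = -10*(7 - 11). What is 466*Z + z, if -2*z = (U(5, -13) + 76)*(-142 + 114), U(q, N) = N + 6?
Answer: 19606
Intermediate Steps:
U(q, N) = 6 + N
Z = 40 (Z = -10*(-4) = 40)
z = 966 (z = -((6 - 13) + 76)*(-142 + 114)/2 = -(-7 + 76)*(-28)/2 = -69*(-28)/2 = -½*(-1932) = 966)
466*Z + z = 466*40 + 966 = 18640 + 966 = 19606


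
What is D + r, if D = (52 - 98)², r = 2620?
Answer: 4736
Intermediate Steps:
D = 2116 (D = (-46)² = 2116)
D + r = 2116 + 2620 = 4736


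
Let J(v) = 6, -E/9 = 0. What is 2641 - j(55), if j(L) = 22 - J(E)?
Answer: 2625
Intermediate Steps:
E = 0 (E = -9*0 = 0)
j(L) = 16 (j(L) = 22 - 1*6 = 22 - 6 = 16)
2641 - j(55) = 2641 - 1*16 = 2641 - 16 = 2625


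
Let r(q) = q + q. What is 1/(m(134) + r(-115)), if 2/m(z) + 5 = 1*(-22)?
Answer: -27/6212 ≈ -0.0043464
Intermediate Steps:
m(z) = -2/27 (m(z) = 2/(-5 + 1*(-22)) = 2/(-5 - 22) = 2/(-27) = 2*(-1/27) = -2/27)
r(q) = 2*q
1/(m(134) + r(-115)) = 1/(-2/27 + 2*(-115)) = 1/(-2/27 - 230) = 1/(-6212/27) = -27/6212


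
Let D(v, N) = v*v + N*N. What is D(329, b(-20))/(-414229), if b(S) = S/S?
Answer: -108242/414229 ≈ -0.26131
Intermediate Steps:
b(S) = 1
D(v, N) = N² + v² (D(v, N) = v² + N² = N² + v²)
D(329, b(-20))/(-414229) = (1² + 329²)/(-414229) = (1 + 108241)*(-1/414229) = 108242*(-1/414229) = -108242/414229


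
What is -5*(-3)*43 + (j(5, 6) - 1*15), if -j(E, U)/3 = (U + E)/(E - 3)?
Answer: 1227/2 ≈ 613.50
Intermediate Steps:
j(E, U) = -3*(E + U)/(-3 + E) (j(E, U) = -3*(U + E)/(E - 3) = -3*(E + U)/(-3 + E))
-5*(-3)*43 + (j(5, 6) - 1*15) = -5*(-3)*43 + (3*(-1*5 - 1*6)/(-3 + 5) - 1*15) = 15*43 + (3*(-5 - 6)/2 - 15) = 645 + (3*(½)*(-11) - 15) = 645 + (-33/2 - 15) = 645 - 63/2 = 1227/2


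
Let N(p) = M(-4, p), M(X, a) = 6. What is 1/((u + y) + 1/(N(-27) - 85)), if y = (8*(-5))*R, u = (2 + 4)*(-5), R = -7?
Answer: 79/19749 ≈ 0.0040002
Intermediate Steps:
N(p) = 6
u = -30 (u = 6*(-5) = -30)
y = 280 (y = (8*(-5))*(-7) = -40*(-7) = 280)
1/((u + y) + 1/(N(-27) - 85)) = 1/((-30 + 280) + 1/(6 - 85)) = 1/(250 + 1/(-79)) = 1/(250 - 1/79) = 1/(19749/79) = 79/19749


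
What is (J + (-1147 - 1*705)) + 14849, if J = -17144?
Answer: -4147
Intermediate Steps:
(J + (-1147 - 1*705)) + 14849 = (-17144 + (-1147 - 1*705)) + 14849 = (-17144 + (-1147 - 705)) + 14849 = (-17144 - 1852) + 14849 = -18996 + 14849 = -4147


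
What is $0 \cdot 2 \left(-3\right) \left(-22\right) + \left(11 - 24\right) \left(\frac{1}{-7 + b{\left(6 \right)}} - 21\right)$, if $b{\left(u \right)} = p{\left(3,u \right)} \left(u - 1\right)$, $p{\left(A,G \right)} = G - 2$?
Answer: $272$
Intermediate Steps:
$p{\left(A,G \right)} = -2 + G$
$b{\left(u \right)} = \left(-1 + u\right) \left(-2 + u\right)$ ($b{\left(u \right)} = \left(-2 + u\right) \left(u - 1\right) = \left(-2 + u\right) \left(-1 + u\right) = \left(-1 + u\right) \left(-2 + u\right)$)
$0 \cdot 2 \left(-3\right) \left(-22\right) + \left(11 - 24\right) \left(\frac{1}{-7 + b{\left(6 \right)}} - 21\right) = 0 \cdot 2 \left(-3\right) \left(-22\right) + \left(11 - 24\right) \left(\frac{1}{-7 + \left(-1 + 6\right) \left(-2 + 6\right)} - 21\right) = 0 \left(-3\right) \left(-22\right) - 13 \left(\frac{1}{-7 + 5 \cdot 4} - 21\right) = 0 \left(-22\right) - 13 \left(\frac{1}{-7 + 20} - 21\right) = 0 - 13 \left(\frac{1}{13} - 21\right) = 0 - -272 = 0 + 272 = 272$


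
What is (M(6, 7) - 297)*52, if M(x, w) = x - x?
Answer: -15444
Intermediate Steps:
M(x, w) = 0
(M(6, 7) - 297)*52 = (0 - 297)*52 = -297*52 = -15444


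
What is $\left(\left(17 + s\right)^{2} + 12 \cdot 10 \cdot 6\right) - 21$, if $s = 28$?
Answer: $2724$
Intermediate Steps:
$\left(\left(17 + s\right)^{2} + 12 \cdot 10 \cdot 6\right) - 21 = \left(\left(17 + 28\right)^{2} + 12 \cdot 10 \cdot 6\right) - 21 = \left(45^{2} + 120 \cdot 6\right) - 21 = \left(2025 + 720\right) - 21 = 2745 - 21 = 2724$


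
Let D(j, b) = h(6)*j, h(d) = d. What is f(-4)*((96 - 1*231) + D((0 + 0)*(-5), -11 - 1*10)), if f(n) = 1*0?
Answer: 0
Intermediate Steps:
f(n) = 0
D(j, b) = 6*j
f(-4)*((96 - 1*231) + D((0 + 0)*(-5), -11 - 1*10)) = 0*((96 - 1*231) + 6*((0 + 0)*(-5))) = 0*((96 - 231) + 6*(0*(-5))) = 0*(-135 + 6*0) = 0*(-135 + 0) = 0*(-135) = 0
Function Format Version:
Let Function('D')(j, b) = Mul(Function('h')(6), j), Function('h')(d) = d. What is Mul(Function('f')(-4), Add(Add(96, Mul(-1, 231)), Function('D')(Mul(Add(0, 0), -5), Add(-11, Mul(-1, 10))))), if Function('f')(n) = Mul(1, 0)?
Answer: 0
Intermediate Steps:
Function('f')(n) = 0
Function('D')(j, b) = Mul(6, j)
Mul(Function('f')(-4), Add(Add(96, Mul(-1, 231)), Function('D')(Mul(Add(0, 0), -5), Add(-11, Mul(-1, 10))))) = Mul(0, Add(Add(96, Mul(-1, 231)), Mul(6, Mul(Add(0, 0), -5)))) = Mul(0, Add(Add(96, -231), Mul(6, Mul(0, -5)))) = Mul(0, Add(-135, Mul(6, 0))) = Mul(0, Add(-135, 0)) = Mul(0, -135) = 0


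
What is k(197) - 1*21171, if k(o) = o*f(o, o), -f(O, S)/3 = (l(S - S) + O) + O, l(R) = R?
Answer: -254025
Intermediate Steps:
f(O, S) = -6*O (f(O, S) = -3*(((S - S) + O) + O) = -3*((0 + O) + O) = -3*(O + O) = -6*O)
k(o) = -6*o² (k(o) = o*(-6*o) = -6*o²)
k(197) - 1*21171 = -6*197² - 1*21171 = -6*38809 - 21171 = -232854 - 21171 = -254025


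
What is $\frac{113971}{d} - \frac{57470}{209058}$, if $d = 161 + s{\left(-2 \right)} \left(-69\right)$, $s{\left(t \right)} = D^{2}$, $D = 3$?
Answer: $- \frac{11926492759}{48083340} \approx -248.04$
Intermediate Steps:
$s{\left(t \right)} = 9$ ($s{\left(t \right)} = 3^{2} = 9$)
$d = -460$ ($d = 161 + 9 \left(-69\right) = 161 - 621 = -460$)
$\frac{113971}{d} - \frac{57470}{209058} = \frac{113971}{-460} - \frac{57470}{209058} = 113971 \left(- \frac{1}{460}\right) - \frac{28735}{104529} = - \frac{113971}{460} - \frac{28735}{104529} = - \frac{11926492759}{48083340}$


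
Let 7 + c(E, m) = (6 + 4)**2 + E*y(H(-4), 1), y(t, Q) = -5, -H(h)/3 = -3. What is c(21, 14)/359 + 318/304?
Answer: 55257/54568 ≈ 1.0126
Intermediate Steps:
H(h) = 9 (H(h) = -3*(-3) = 9)
c(E, m) = 93 - 5*E (c(E, m) = -7 + ((6 + 4)**2 + E*(-5)) = -7 + (10**2 - 5*E) = -7 + (100 - 5*E) = 93 - 5*E)
c(21, 14)/359 + 318/304 = (93 - 5*21)/359 + 318/304 = (93 - 105)*(1/359) + 318*(1/304) = -12*1/359 + 159/152 = -12/359 + 159/152 = 55257/54568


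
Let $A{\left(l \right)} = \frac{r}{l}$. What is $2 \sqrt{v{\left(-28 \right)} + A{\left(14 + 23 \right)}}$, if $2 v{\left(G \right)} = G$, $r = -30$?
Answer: $\frac{4 i \sqrt{5069}}{37} \approx 7.697 i$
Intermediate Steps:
$v{\left(G \right)} = \frac{G}{2}$
$A{\left(l \right)} = - \frac{30}{l}$
$2 \sqrt{v{\left(-28 \right)} + A{\left(14 + 23 \right)}} = 2 \sqrt{\frac{1}{2} \left(-28\right) - \frac{30}{14 + 23}} = 2 \sqrt{-14 - \frac{30}{37}} = 2 \sqrt{- \frac{548}{37}} = 2 \frac{2 i \sqrt{5069}}{37} = \frac{4 i \sqrt{5069}}{37}$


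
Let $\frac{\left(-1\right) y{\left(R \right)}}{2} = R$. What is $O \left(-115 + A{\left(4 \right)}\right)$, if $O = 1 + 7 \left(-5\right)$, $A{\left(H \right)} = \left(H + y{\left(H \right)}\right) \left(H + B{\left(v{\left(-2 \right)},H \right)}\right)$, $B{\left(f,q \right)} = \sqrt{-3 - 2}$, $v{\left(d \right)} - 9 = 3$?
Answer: $4454 + 136 i \sqrt{5} \approx 4454.0 + 304.11 i$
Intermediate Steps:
$v{\left(d \right)} = 12$ ($v{\left(d \right)} = 9 + 3 = 12$)
$B{\left(f,q \right)} = i \sqrt{5}$ ($B{\left(f,q \right)} = \sqrt{-5} = i \sqrt{5}$)
$y{\left(R \right)} = - 2 R$
$A{\left(H \right)} = - H \left(H + i \sqrt{5}\right)$ ($A{\left(H \right)} = \left(H - 2 H\right) \left(H + i \sqrt{5}\right) = - H \left(H + i \sqrt{5}\right)$)
$O = -34$ ($O = 1 - 35 = -34$)
$O \left(-115 + A{\left(4 \right)}\right) = - 34 \left(-115 + 4 \left(\left(-1\right) 4 - i \sqrt{5}\right)\right) = - 34 \left(-115 + 4 \left(-4 - i \sqrt{5}\right)\right) = - 34 \left(-115 - \left(16 + 4 i \sqrt{5}\right)\right) = - 34 \left(-131 - 4 i \sqrt{5}\right) = 4454 + 136 i \sqrt{5}$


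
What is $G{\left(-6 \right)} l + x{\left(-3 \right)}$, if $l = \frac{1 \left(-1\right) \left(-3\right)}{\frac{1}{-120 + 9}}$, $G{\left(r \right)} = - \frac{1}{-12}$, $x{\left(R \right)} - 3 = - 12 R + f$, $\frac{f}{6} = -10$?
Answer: $- \frac{195}{4} \approx -48.75$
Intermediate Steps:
$f = -60$ ($f = 6 \left(-10\right) = -60$)
$x{\left(R \right)} = -57 - 12 R$ ($x{\left(R \right)} = 3 - \left(60 + 12 R\right) = -57 - 12 R$)
$G{\left(r \right)} = \frac{1}{12}$ ($G{\left(r \right)} = \left(-1\right) \left(- \frac{1}{12}\right) = \frac{1}{12}$)
$l = -333$ ($l = \frac{\left(-1\right) \left(-3\right)}{\frac{1}{-111}} = \frac{3}{- \frac{1}{111}} = 3 \left(-111\right) = -333$)
$G{\left(-6 \right)} l + x{\left(-3 \right)} = \frac{1}{12} \left(-333\right) - 21 = - \frac{111}{4} + \left(-57 + 36\right) = - \frac{111}{4} - 21 = - \frac{195}{4}$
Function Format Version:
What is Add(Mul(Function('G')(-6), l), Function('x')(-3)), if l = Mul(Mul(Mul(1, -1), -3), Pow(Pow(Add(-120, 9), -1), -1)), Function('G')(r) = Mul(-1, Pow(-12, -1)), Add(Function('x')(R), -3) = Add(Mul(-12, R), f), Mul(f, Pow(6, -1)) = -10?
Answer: Rational(-195, 4) ≈ -48.750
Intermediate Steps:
f = -60 (f = Mul(6, -10) = -60)
Function('x')(R) = Add(-57, Mul(-12, R)) (Function('x')(R) = Add(3, Add(Mul(-12, R), -60)) = Add(3, Add(-60, Mul(-12, R))) = Add(-57, Mul(-12, R)))
Function('G')(r) = Rational(1, 12) (Function('G')(r) = Mul(-1, Rational(-1, 12)) = Rational(1, 12))
l = -333 (l = Mul(Mul(-1, -3), Pow(Pow(-111, -1), -1)) = Mul(3, Pow(Rational(-1, 111), -1)) = Mul(3, -111) = -333)
Add(Mul(Function('G')(-6), l), Function('x')(-3)) = Add(Mul(Rational(1, 12), -333), Add(-57, Mul(-12, -3))) = Add(Rational(-111, 4), Add(-57, 36)) = Add(Rational(-111, 4), -21) = Rational(-195, 4)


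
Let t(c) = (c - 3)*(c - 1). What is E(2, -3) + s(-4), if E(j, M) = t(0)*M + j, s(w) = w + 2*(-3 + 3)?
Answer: -11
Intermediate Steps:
t(c) = (-1 + c)*(-3 + c) (t(c) = (-3 + c)*(-1 + c) = (-1 + c)*(-3 + c))
s(w) = w (s(w) = w + 2*0 = w + 0 = w)
E(j, M) = j + 3*M (E(j, M) = (3 + 0² - 4*0)*M + j = (3 + 0 + 0)*M + j = 3*M + j = j + 3*M)
E(2, -3) + s(-4) = (2 + 3*(-3)) - 4 = (2 - 9) - 4 = -7 - 4 = -11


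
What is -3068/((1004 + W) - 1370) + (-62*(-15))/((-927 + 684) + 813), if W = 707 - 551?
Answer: 32401/1995 ≈ 16.241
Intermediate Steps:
W = 156
-3068/((1004 + W) - 1370) + (-62*(-15))/((-927 + 684) + 813) = -3068/((1004 + 156) - 1370) + (-62*(-15))/((-927 + 684) + 813) = -3068/(1160 - 1370) + 930/(-243 + 813) = -3068/(-210) + 930/570 = -3068*(-1/210) + 930*(1/570) = 1534/105 + 31/19 = 32401/1995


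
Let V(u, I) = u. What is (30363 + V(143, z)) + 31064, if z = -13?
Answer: 61570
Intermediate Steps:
(30363 + V(143, z)) + 31064 = (30363 + 143) + 31064 = 30506 + 31064 = 61570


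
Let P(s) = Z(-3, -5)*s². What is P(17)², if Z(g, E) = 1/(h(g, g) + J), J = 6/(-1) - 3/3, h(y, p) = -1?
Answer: 83521/64 ≈ 1305.0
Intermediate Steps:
J = -7 (J = 6*(-1) - 3*⅓ = -6 - 1 = -7)
Z(g, E) = -⅛ (Z(g, E) = 1/(-1 - 7) = 1/(-8) = -⅛)
P(s) = -s²/8
P(17)² = (-⅛*17²)² = (-⅛*289)² = (-289/8)² = 83521/64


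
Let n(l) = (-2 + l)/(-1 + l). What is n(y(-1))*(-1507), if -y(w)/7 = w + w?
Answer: -18084/13 ≈ -1391.1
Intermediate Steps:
y(w) = -14*w (y(w) = -7*(w + w) = -14*w)
n(l) = (-2 + l)/(-1 + l)
n(y(-1))*(-1507) = ((-2 - 14*(-1))/(-1 - 14*(-1)))*(-1507) = ((-2 + 14)/(-1 + 14))*(-1507) = (12/13)*(-1507) = -18084/13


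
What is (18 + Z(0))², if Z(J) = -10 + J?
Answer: 64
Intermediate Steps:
(18 + Z(0))² = (18 + (-10 + 0))² = (18 - 10)² = 8² = 64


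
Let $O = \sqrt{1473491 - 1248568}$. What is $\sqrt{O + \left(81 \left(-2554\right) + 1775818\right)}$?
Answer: $\sqrt{1568944 + \sqrt{224923}} \approx 1252.8$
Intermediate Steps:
$O = \sqrt{224923} \approx 474.26$
$\sqrt{O + \left(81 \left(-2554\right) + 1775818\right)} = \sqrt{\sqrt{224923} + \left(81 \left(-2554\right) + 1775818\right)} = \sqrt{\sqrt{224923} + \left(-206874 + 1775818\right)} = \sqrt{\sqrt{224923} + 1568944} = \sqrt{1568944 + \sqrt{224923}}$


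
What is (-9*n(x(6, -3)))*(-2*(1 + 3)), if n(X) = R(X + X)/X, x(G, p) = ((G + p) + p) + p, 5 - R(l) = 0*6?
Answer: -120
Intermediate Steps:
R(l) = 5 (R(l) = 5 - 0*6 = 5 - 1*0 = 5 + 0 = 5)
x(G, p) = G + 3*p (x(G, p) = (G + 2*p) + p = G + 3*p)
n(X) = 5/X
(-9*n(x(6, -3)))*(-2*(1 + 3)) = (-45/(6 + 3*(-3)))*(-2*(1 + 3)) = (-45/(6 - 9))*(-2*4) = -45/(-3)*(-8) = -45*(-1)/3*(-8) = -9*(-5/3)*(-8) = 15*(-8) = -120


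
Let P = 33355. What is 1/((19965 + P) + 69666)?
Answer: 1/122986 ≈ 8.1310e-6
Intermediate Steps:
1/((19965 + P) + 69666) = 1/((19965 + 33355) + 69666) = 1/(53320 + 69666) = 1/122986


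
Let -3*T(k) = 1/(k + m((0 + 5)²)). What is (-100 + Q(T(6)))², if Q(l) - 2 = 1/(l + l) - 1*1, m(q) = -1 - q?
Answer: 4761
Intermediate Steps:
T(k) = -1/(3*(-26 + k)) (T(k) = -1/(3*(k + (-1 - (0 + 5)²))) = -1/(3*(k + (-1 - 1*5²))) = -1/(3*(k + (-1 - 1*25))) = -1/(3*(k + (-1 - 25))) = -1/(3*(k - 26)) = -1/(3*(-26 + k)))
Q(l) = 1 + 1/(2*l) (Q(l) = 2 + (1/(l + l) - 1*1) = 2 + (1/(2*l) - 1) = 2 + (-1 + 1/(2*l)) = 1 + 1/(2*l))
(-100 + Q(T(6)))² = (-100 + (½ - 1/(-78 + 3*6))/((-1/(-78 + 3*6))))² = (-100 + (½ - 1/(-78 + 18))/((-1/(-78 + 18))))² = (-100 + (½ - 1/(-60))/((-1/(-60))))² = (-100 + (½ - 1*(-1/60))/((-1*(-1/60))))² = (-100 + (½ + 1/60)/(1/60))² = (-100 + 60*(31/60))² = (-100 + 31)² = (-69)² = 4761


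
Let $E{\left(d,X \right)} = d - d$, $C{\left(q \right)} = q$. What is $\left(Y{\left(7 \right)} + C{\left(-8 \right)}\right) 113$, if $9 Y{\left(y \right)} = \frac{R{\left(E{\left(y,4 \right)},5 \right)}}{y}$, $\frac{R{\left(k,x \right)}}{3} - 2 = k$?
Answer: $- \frac{18758}{21} \approx -893.24$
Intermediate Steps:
$E{\left(d,X \right)} = 0$
$R{\left(k,x \right)} = 6 + 3 k$
$Y{\left(y \right)} = \frac{2}{3 y}$ ($Y{\left(y \right)} = \frac{\left(6 + 3 \cdot 0\right) \frac{1}{y}}{9} = \frac{\left(6 + 0\right) \frac{1}{y}}{9} = \frac{6 \frac{1}{y}}{9} = \frac{2}{3 y}$)
$\left(Y{\left(7 \right)} + C{\left(-8 \right)}\right) 113 = \left(\frac{2}{3 \cdot 7} - 8\right) 113 = \left(\frac{2}{3} \cdot \frac{1}{7} - 8\right) 113 = \left(\frac{2}{21} - 8\right) 113 = \left(- \frac{166}{21}\right) 113 = - \frac{18758}{21}$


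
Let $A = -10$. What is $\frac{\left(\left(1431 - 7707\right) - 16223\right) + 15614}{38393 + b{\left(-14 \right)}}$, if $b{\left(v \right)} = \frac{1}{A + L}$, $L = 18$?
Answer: $- \frac{11016}{61429} \approx -0.17933$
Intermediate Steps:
$b{\left(v \right)} = \frac{1}{8}$ ($b{\left(v \right)} = \frac{1}{-10 + 18} = \frac{1}{8}$)
$\frac{\left(\left(1431 - 7707\right) - 16223\right) + 15614}{38393 + b{\left(-14 \right)}} = \frac{\left(\left(1431 - 7707\right) - 16223\right) + 15614}{38393 + \frac{1}{8}} = \frac{\left(-6276 - 16223\right) + 15614}{\frac{307145}{8}} = \left(-22499 + 15614\right) \frac{8}{307145} = \left(-6885\right) \frac{8}{307145} = - \frac{11016}{61429}$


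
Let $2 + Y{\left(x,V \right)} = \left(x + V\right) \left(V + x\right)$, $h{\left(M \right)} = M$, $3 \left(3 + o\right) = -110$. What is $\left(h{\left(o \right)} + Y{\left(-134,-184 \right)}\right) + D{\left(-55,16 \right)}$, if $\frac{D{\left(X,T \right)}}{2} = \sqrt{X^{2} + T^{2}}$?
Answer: $\frac{303247}{3} + 2 \sqrt{3281} \approx 1.012 \cdot 10^{5}$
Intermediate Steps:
$o = - \frac{119}{3}$ ($o = -3 + \frac{1}{3} \left(-110\right) = -3 - \frac{110}{3} = - \frac{119}{3} \approx -39.667$)
$D{\left(X,T \right)} = 2 \sqrt{T^{2} + X^{2}}$ ($D{\left(X,T \right)} = 2 \sqrt{X^{2} + T^{2}} = 2 \sqrt{T^{2} + X^{2}}$)
$Y{\left(x,V \right)} = -2 + \left(V + x\right)^{2}$ ($Y{\left(x,V \right)} = -2 + \left(x + V\right) \left(V + x\right) = -2 + \left(V + x\right) \left(V + x\right) = -2 + \left(V + x\right)^{2}$)
$\left(h{\left(o \right)} + Y{\left(-134,-184 \right)}\right) + D{\left(-55,16 \right)} = \left(- \frac{119}{3} - \left(2 - \left(-184 - 134\right)^{2}\right)\right) + 2 \sqrt{16^{2} + \left(-55\right)^{2}} = \left(- \frac{119}{3} - \left(2 - \left(-318\right)^{2}\right)\right) + 2 \sqrt{256 + 3025} = \left(- \frac{119}{3} + \left(-2 + 101124\right)\right) + 2 \sqrt{3281} = \left(- \frac{119}{3} + 101122\right) + 2 \sqrt{3281} = \frac{303247}{3} + 2 \sqrt{3281}$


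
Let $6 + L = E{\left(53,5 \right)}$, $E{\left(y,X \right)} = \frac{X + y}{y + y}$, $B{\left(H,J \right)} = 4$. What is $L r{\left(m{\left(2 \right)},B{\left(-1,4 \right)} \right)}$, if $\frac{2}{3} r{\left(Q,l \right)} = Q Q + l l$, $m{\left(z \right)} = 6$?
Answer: $- \frac{22542}{53} \approx -425.32$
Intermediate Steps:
$r{\left(Q,l \right)} = \frac{3 Q^{2}}{2} + \frac{3 l^{2}}{2}$ ($r{\left(Q,l \right)} = \frac{3 \left(Q Q + l l\right)}{2} = \frac{3 \left(Q^{2} + l^{2}\right)}{2} = \frac{3 Q^{2}}{2} + \frac{3 l^{2}}{2}$)
$E{\left(y,X \right)} = \frac{X + y}{2 y}$
$L = - \frac{289}{53}$ ($L = -6 + \frac{5 + 53}{2 \cdot 53} = -6 + \frac{1}{2} \cdot \frac{1}{53} \cdot 58 = -6 + \frac{29}{53} = - \frac{289}{53} \approx -5.4528$)
$L r{\left(m{\left(2 \right)},B{\left(-1,4 \right)} \right)} = - \frac{289 \left(\frac{3 \cdot 6^{2}}{2} + \frac{3 \cdot 4^{2}}{2}\right)}{53} = - \frac{289 \left(\frac{3}{2} \cdot 36 + \frac{3}{2} \cdot 16\right)}{53} = - \frac{289 \left(54 + 24\right)}{53} = \left(- \frac{289}{53}\right) 78 = - \frac{22542}{53}$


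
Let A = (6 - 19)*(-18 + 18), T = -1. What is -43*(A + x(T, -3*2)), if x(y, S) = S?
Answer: 258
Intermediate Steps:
A = 0 (A = -13*0 = 0)
-43*(A + x(T, -3*2)) = -43*(0 - 3*2) = -43*(0 - 6) = -43*(-6) = 258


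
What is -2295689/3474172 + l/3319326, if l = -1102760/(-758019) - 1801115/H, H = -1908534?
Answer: -6207254004660622366994/9393733925586476787087 ≈ -0.66079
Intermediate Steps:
l = 31260669775/13033378686 (l = -1102760/(-758019) - 1801115/(-1908534) = -1102760*(-1/758019) - 1801115*(-1/1908534) = 1102760/758019 + 1801115/1908534 = 31260669775/13033378686 ≈ 2.3985)
-2295689/3474172 + l/3319326 = -2295689/3474172 + (31260669775/13033378686)/3319326 = -2295689*1/3474172 + (31260669775/13033378686)*(1/3319326) = -2295689/3474172 + 31260669775/43262032740285636 = -6207254004660622366994/9393733925586476787087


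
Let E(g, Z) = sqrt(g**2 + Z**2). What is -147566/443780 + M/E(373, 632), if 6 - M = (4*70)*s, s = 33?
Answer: -73783/221890 - 9234*sqrt(538553)/538553 ≈ -12.915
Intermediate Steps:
M = -9234 (M = 6 - 4*70*33 = 6 - 280*33 = 6 - 1*9240 = 6 - 9240 = -9234)
E(g, Z) = sqrt(Z**2 + g**2)
-147566/443780 + M/E(373, 632) = -147566/443780 - 9234/sqrt(632**2 + 373**2) = -147566*1/443780 - 9234/sqrt(399424 + 139129) = -73783/221890 - 9234*sqrt(538553)/538553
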